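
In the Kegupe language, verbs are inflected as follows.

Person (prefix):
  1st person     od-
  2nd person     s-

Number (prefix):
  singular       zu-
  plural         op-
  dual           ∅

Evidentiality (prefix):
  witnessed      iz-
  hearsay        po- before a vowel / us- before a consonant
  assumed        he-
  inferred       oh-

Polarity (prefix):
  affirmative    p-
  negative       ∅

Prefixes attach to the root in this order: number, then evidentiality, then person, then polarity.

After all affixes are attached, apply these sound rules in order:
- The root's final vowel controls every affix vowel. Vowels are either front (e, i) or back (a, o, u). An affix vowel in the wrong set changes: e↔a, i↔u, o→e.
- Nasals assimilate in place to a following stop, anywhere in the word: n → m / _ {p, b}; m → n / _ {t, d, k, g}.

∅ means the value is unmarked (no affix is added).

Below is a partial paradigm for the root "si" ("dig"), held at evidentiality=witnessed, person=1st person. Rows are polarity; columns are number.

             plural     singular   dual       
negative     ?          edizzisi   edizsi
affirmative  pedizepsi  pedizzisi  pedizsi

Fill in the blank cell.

Attach number plural op- → opsi.
Attach evidentiality witnessed iz- → izopsi.
Attach person 1st person od- → odizopsi.
polarity = negative: zero marking, form stays odizopsi.
Apply vowel harmony: odizopsi → edizepsi.
Nasal assimilation: no change.

edizepsi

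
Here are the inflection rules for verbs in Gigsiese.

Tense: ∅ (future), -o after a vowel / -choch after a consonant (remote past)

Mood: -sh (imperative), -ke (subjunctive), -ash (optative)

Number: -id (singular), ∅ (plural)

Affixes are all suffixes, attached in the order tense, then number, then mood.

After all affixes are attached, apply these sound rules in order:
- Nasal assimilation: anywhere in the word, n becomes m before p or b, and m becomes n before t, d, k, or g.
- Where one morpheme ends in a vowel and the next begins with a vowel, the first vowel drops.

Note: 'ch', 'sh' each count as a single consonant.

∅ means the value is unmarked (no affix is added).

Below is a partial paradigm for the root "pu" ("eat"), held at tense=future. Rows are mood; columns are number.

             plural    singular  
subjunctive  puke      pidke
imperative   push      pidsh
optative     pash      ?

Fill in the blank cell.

tense = future: zero marking, form stays pu.
Attach number singular -id → puid.
Attach mood optative -ash → puidash.
Nasal assimilation: no change.
Apply vowel deletion: puidash → pidash.

pidash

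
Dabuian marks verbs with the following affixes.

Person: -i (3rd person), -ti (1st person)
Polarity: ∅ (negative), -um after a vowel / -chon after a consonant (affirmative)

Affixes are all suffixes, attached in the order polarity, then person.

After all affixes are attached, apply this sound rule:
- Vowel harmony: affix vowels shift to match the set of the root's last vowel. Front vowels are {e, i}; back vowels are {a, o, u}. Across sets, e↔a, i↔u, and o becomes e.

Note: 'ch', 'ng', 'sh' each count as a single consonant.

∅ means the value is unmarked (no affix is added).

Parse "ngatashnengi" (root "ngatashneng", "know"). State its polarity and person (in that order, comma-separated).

negative, 3rd person

Segment: ngatashneng-i.
polarity: ∅ → negative.
person: -i → 3rd person.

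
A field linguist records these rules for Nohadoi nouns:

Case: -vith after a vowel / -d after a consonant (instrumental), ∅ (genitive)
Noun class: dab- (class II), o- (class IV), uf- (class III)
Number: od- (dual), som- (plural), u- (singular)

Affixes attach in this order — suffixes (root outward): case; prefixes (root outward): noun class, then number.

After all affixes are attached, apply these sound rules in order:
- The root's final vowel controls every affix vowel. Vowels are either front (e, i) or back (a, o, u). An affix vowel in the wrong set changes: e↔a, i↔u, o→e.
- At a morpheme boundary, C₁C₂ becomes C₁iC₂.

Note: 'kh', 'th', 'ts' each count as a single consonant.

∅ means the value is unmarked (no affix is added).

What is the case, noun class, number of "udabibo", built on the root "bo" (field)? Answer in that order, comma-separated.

Segment: u-dab-bo.
case: ∅ → genitive.
noun class: dab- → class II.
number: u- → singular.

genitive, class II, singular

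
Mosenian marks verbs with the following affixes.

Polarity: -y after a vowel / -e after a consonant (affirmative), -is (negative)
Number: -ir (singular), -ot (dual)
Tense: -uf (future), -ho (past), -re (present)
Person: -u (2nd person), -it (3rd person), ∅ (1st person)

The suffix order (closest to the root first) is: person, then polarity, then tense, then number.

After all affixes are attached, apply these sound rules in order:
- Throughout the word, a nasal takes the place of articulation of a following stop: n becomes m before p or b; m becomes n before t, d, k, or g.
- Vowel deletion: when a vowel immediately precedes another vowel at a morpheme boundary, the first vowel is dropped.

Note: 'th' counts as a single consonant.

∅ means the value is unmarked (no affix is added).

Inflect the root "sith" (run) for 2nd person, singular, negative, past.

sithishir

Attach person 2nd person -u → sithu.
Attach polarity negative -is → sithuis.
Attach tense past -ho → sithuisho.
Attach number singular -ir → sithuishoir.
Nasal assimilation: no change.
Apply vowel deletion: sithuishoir → sithishir.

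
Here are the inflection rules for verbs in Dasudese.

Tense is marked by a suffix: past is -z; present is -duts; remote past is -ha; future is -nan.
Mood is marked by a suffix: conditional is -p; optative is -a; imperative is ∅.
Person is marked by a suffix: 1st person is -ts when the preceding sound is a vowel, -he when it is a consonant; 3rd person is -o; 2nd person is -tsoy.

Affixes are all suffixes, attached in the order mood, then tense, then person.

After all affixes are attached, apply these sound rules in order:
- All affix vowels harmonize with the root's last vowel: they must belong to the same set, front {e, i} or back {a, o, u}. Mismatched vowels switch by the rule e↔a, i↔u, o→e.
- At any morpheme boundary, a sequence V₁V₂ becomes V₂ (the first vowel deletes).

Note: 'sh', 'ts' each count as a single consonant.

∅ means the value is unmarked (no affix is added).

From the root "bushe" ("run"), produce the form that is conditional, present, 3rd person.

bushepditse

Attach mood conditional -p → bushep.
Attach tense present -duts → bushepduts.
Attach person 3rd person -o → bushepdutso.
Apply vowel harmony: bushepdutso → bushepditse.
Vowel deletion: no change.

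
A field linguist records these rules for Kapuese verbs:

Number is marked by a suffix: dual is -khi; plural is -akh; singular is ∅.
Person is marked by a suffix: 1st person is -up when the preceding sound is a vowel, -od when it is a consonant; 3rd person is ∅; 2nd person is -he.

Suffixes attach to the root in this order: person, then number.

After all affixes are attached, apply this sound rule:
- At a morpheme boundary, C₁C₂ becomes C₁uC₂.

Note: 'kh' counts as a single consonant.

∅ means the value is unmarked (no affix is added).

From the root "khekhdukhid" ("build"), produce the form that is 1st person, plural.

khekhdukhidodakh

Attach person 1st person -od (after consonant 'd') → khekhdukhidod.
Attach number plural -akh → khekhdukhidodakh.
Epenthesis: no change.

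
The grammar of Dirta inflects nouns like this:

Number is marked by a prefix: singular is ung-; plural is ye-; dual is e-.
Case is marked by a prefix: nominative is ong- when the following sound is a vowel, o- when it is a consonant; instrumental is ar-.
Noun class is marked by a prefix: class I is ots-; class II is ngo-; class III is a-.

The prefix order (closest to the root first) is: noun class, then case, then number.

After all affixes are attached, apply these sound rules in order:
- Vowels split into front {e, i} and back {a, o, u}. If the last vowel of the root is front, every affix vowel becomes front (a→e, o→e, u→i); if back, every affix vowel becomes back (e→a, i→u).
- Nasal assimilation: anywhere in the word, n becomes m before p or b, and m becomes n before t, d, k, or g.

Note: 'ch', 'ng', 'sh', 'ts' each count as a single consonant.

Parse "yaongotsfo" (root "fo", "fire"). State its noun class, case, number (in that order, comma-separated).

class I, nominative, plural

Segment: ye-ong-ots-fo.
noun class: ots- → class I.
case: ong/o- → nominative.
number: ye- → plural.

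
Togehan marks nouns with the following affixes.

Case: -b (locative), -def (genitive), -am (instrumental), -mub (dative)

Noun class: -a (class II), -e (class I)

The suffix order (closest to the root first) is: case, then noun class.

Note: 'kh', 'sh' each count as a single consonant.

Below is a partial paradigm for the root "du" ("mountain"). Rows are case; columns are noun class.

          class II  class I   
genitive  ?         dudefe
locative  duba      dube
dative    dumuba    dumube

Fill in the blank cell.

dudefa

Attach case genitive -def → dudef.
Attach noun class class II -a → dudefa.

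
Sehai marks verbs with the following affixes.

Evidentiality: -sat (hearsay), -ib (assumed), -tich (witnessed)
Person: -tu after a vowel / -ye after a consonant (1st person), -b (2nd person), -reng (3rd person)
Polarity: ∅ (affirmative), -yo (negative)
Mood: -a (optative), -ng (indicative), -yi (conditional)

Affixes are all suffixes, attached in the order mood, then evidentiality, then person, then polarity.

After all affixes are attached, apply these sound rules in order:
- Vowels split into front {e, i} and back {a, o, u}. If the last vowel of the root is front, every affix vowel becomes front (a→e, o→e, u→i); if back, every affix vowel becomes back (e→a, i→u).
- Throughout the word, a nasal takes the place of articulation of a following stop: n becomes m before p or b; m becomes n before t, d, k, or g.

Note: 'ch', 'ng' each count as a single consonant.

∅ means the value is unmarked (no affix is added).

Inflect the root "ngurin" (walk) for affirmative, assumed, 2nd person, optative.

ngurineibb

Attach mood optative -a → ngurina.
Attach evidentiality assumed -ib → ngurinaib.
Attach person 2nd person -b → ngurinaibb.
polarity = affirmative: zero marking, form stays ngurinaibb.
Apply vowel harmony: ngurinaibb → ngurineibb.
Nasal assimilation: no change.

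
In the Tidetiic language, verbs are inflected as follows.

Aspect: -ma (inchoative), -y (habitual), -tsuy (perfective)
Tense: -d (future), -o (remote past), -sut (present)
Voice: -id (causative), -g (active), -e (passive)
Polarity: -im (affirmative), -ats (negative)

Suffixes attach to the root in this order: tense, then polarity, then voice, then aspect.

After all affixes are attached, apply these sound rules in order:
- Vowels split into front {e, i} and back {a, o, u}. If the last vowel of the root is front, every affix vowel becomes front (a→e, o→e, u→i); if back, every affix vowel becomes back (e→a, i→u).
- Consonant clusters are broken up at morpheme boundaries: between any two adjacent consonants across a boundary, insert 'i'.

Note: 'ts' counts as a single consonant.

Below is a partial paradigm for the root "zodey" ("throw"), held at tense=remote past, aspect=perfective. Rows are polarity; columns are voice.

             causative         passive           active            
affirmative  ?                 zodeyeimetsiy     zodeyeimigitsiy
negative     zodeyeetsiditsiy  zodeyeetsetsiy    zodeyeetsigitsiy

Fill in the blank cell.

zodeyeimiditsiy

Attach tense remote past -o → zodeyo.
Attach polarity affirmative -im → zodeyoim.
Attach voice causative -id → zodeyoimid.
Attach aspect perfective -tsuy → zodeyoimidtsuy.
Apply vowel harmony: zodeyoimidtsuy → zodeyeimidtsiy.
Apply epenthesis: zodeyeimidtsiy → zodeyeimiditsiy.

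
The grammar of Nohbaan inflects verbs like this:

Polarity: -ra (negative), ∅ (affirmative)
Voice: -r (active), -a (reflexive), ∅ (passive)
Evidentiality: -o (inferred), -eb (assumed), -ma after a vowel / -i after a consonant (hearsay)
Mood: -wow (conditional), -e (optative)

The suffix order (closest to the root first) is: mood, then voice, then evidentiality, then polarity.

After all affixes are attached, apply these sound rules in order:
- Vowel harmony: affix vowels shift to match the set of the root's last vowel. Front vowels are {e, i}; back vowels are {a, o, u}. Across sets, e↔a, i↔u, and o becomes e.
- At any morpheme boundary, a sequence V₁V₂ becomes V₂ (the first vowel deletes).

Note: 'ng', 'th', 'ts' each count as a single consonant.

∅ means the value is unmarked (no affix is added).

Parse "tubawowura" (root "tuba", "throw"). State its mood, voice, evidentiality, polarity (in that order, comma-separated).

Segment: tuba-wow-i-ra.
mood: -wow → conditional.
voice: ∅ → passive.
evidentiality: -ma/i → hearsay.
polarity: -ra → negative.

conditional, passive, hearsay, negative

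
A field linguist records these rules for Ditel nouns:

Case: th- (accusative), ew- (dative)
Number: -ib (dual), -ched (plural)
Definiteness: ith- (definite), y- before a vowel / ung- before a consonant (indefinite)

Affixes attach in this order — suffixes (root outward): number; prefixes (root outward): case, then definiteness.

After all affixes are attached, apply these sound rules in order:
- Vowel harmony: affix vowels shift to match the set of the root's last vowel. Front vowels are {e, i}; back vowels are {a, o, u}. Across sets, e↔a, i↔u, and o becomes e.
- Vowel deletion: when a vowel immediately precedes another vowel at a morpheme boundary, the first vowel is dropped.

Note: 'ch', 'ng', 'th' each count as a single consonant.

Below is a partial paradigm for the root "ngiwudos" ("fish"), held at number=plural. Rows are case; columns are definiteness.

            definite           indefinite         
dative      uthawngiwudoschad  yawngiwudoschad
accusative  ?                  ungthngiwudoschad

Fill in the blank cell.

uththngiwudoschad

Attach number plural -ched → ngiwudosched.
Attach case accusative th- → thngiwudosched.
Attach definiteness definite ith- → iththngiwudosched.
Apply vowel harmony: iththngiwudosched → uththngiwudoschad.
Vowel deletion: no change.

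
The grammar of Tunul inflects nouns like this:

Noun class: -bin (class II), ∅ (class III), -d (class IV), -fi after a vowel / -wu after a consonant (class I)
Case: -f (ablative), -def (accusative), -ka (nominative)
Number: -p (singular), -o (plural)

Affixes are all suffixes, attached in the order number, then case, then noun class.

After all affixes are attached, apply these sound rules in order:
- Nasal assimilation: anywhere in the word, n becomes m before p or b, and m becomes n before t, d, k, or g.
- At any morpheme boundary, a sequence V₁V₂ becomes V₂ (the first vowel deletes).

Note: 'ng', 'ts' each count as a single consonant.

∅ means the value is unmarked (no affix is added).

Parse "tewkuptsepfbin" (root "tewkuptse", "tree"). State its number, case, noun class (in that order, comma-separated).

Segment: tewkuptse-p-f-bin.
number: -p → singular.
case: -f → ablative.
noun class: -bin → class II.

singular, ablative, class II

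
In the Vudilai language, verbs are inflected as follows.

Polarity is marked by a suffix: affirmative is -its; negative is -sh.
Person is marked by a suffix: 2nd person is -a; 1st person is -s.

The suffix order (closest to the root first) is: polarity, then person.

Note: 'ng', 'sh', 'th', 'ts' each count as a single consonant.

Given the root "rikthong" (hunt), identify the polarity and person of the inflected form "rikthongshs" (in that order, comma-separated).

Segment: rikthong-sh-s.
polarity: -sh → negative.
person: -s → 1st person.

negative, 1st person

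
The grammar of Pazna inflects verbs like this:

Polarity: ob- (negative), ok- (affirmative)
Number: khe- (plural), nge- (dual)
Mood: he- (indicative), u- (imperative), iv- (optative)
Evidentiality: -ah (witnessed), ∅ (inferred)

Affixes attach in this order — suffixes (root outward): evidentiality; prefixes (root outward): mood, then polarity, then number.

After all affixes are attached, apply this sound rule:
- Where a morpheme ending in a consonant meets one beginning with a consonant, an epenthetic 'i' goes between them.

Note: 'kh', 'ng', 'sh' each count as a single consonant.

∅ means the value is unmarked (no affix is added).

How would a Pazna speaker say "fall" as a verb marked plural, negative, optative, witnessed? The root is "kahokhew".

Attach mood optative iv- → ivkahokhew.
Attach evidentiality witnessed -ah → ivkahokhewah.
Attach polarity negative ob- → obivkahokhewah.
Attach number plural khe- → kheobivkahokhewah.
Apply epenthesis: kheobivkahokhewah → kheobivikahokhewah.

kheobivikahokhewah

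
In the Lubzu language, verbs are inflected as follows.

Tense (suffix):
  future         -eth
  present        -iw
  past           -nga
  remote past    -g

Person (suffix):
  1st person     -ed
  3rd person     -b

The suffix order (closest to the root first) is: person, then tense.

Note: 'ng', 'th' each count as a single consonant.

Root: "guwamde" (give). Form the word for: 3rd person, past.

guwamdebnga

Attach person 3rd person -b → guwamdeb.
Attach tense past -nga → guwamdebnga.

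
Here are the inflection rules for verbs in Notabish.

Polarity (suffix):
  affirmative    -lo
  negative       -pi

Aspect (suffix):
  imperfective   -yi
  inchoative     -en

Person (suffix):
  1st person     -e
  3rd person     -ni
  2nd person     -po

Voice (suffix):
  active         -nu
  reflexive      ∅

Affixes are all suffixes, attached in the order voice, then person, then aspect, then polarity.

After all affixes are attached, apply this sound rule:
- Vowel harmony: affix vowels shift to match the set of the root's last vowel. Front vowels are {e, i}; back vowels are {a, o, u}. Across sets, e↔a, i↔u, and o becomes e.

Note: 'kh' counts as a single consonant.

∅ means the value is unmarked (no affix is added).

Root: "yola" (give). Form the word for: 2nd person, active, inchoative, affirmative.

yolanupoanlo

Attach voice active -nu → yolanu.
Attach person 2nd person -po → yolanupo.
Attach aspect inchoative -en → yolanupoen.
Attach polarity affirmative -lo → yolanupoenlo.
Apply vowel harmony: yolanupoenlo → yolanupoanlo.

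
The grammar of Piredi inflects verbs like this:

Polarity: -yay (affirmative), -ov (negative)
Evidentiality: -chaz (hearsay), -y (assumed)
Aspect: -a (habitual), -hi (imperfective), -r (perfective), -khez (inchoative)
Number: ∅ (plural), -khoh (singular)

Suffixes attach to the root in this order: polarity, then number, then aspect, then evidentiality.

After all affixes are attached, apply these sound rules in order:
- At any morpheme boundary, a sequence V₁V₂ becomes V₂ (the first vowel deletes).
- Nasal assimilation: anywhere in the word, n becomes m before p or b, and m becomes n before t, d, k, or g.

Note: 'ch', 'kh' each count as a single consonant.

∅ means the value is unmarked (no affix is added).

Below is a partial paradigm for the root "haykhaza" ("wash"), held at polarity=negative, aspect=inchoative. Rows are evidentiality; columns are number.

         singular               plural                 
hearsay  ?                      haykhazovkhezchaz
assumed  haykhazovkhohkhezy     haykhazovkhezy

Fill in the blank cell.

haykhazovkhohkhezchaz

Attach polarity negative -ov → haykhazaov.
Attach number singular -khoh → haykhazaovkhoh.
Attach aspect inchoative -khez → haykhazaovkhohkhez.
Attach evidentiality hearsay -chaz → haykhazaovkhohkhezchaz.
Apply vowel deletion: haykhazaovkhohkhezchaz → haykhazovkhohkhezchaz.
Nasal assimilation: no change.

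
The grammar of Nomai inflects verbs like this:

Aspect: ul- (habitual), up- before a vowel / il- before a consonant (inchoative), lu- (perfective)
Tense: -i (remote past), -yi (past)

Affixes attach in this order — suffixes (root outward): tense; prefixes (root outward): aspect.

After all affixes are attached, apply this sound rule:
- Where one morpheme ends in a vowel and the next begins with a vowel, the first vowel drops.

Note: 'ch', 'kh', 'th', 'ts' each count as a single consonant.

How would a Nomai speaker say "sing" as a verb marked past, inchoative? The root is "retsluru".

Attach aspect inchoative il- (before consonant 'r') → ilretsluru.
Attach tense past -yi → ilretsluruyi.
Vowel deletion: no change.

ilretsluruyi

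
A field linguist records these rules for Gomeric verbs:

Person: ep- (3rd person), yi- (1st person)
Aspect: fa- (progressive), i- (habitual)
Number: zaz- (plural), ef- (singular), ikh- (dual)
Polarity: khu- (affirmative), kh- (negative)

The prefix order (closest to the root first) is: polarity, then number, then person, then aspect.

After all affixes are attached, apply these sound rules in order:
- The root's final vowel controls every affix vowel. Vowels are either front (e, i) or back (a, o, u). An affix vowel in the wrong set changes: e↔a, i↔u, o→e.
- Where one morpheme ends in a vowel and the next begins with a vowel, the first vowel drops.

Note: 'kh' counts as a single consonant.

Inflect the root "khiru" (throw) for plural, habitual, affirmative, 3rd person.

Attach polarity affirmative khu- → khukhiru.
Attach number plural zaz- → zazkhukhiru.
Attach person 3rd person ep- → epzazkhukhiru.
Attach aspect habitual i- → iepzazkhukhiru.
Apply vowel harmony: iepzazkhukhiru → uapzazkhukhiru.
Apply vowel deletion: uapzazkhukhiru → apzazkhukhiru.

apzazkhukhiru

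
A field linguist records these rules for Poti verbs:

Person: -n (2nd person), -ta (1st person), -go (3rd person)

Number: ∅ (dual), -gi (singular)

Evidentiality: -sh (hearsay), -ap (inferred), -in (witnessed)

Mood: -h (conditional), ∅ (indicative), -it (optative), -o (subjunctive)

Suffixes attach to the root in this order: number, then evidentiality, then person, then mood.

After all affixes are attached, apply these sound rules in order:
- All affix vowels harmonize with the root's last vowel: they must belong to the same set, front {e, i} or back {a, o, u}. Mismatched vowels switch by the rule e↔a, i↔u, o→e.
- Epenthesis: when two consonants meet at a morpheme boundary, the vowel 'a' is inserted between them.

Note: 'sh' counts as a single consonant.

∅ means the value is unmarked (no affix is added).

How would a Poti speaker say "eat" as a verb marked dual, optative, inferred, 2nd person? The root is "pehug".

pehugapanut

number = dual: zero marking, form stays pehug.
Attach evidentiality inferred -ap → pehugap.
Attach person 2nd person -n → pehugapn.
Attach mood optative -it → pehugapnit.
Apply vowel harmony: pehugapnit → pehugapnut.
Apply epenthesis: pehugapnut → pehugapanut.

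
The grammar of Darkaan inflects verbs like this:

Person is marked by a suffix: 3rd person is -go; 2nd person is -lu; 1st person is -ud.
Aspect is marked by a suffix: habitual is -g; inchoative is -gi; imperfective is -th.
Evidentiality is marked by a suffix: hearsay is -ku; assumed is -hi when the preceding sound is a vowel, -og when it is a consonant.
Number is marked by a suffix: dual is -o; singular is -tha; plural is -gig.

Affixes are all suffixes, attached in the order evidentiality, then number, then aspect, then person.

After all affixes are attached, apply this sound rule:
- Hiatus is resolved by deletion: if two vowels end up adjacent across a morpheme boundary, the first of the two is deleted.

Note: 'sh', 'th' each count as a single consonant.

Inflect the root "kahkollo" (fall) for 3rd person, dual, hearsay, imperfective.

Attach evidentiality hearsay -ku → kahkolloku.
Attach number dual -o → kahkollokuo.
Attach aspect imperfective -th → kahkollokuoth.
Attach person 3rd person -go → kahkollokuothgo.
Apply vowel deletion: kahkollokuothgo → kahkollokothgo.

kahkollokothgo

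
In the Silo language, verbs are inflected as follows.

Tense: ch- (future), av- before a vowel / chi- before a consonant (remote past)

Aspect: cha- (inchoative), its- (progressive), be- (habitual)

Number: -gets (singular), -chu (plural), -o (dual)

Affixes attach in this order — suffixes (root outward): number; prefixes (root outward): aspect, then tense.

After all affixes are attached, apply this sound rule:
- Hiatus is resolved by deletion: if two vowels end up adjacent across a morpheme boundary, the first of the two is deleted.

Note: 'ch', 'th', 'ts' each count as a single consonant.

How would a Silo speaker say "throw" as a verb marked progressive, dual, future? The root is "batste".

chitsbatsto

Attach aspect progressive its- → itsbatste.
Attach tense future ch- → chitsbatste.
Attach number dual -o → chitsbatsteo.
Apply vowel deletion: chitsbatsteo → chitsbatsto.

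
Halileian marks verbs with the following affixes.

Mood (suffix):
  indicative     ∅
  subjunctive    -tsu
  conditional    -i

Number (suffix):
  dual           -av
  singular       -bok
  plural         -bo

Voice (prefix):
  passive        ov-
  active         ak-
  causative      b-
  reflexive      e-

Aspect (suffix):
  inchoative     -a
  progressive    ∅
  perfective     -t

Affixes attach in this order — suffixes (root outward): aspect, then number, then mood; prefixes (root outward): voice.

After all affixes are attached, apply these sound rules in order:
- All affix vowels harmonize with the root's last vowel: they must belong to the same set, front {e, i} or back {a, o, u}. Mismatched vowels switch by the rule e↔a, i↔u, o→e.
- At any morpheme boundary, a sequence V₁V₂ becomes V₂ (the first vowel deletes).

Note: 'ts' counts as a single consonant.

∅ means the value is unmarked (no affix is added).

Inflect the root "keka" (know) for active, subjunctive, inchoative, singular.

Attach voice active ak- → akkeka.
Attach aspect inchoative -a → akkekaa.
Attach number singular -bok → akkekaabok.
Attach mood subjunctive -tsu → akkekaaboktsu.
Vowel harmony: no change.
Apply vowel deletion: akkekaaboktsu → akkekaboktsu.

akkekaboktsu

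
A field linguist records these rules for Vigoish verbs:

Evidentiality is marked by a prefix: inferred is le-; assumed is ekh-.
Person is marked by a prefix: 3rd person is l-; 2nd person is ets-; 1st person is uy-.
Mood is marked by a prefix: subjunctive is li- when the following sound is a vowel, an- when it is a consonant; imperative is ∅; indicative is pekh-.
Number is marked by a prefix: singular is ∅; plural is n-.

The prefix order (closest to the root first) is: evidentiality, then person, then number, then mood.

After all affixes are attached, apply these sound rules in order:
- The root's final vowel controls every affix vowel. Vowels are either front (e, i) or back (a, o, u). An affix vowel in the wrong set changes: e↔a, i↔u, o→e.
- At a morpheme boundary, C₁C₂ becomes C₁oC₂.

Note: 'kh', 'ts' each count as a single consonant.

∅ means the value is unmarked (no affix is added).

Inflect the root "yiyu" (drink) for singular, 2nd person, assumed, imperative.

Attach evidentiality assumed ekh- → ekhyiyu.
Attach person 2nd person ets- → etsekhyiyu.
number = singular: zero marking, form stays etsekhyiyu.
mood = imperative: zero marking, form stays etsekhyiyu.
Apply vowel harmony: etsekhyiyu → atsakhyiyu.
Apply epenthesis: atsakhyiyu → atsakhoyiyu.

atsakhoyiyu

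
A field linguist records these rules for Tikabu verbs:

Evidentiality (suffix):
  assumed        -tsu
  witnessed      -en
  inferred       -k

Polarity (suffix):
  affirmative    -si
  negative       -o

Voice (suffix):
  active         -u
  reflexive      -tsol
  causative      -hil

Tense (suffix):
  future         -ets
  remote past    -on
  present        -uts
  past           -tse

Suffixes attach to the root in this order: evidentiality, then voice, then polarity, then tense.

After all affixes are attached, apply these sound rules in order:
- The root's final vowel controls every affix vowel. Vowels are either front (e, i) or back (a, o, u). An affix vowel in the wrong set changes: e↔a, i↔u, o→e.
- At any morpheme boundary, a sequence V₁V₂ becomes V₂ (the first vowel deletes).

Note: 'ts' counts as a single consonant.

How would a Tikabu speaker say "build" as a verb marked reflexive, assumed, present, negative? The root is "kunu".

Attach evidentiality assumed -tsu → kunutsu.
Attach voice reflexive -tsol → kunutsutsol.
Attach polarity negative -o → kunutsutsolo.
Attach tense present -uts → kunutsutsolouts.
Vowel harmony: no change.
Apply vowel deletion: kunutsutsolouts → kunutsutsoluts.

kunutsutsoluts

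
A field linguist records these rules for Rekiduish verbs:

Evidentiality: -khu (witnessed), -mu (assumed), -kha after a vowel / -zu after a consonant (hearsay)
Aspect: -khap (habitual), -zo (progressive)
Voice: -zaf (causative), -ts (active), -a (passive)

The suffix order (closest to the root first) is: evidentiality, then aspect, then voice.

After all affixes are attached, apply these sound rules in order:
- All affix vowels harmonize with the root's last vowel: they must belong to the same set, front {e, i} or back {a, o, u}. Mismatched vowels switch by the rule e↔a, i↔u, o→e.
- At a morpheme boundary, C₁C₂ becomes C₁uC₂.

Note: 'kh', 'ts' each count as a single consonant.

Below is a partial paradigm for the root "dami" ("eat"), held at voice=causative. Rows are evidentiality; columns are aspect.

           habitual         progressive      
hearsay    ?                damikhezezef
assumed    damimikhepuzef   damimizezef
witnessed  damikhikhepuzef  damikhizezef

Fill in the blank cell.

Attach evidentiality hearsay -kha (after vowel 'i') → damikha.
Attach aspect habitual -khap → damikhakhap.
Attach voice causative -zaf → damikhakhapzaf.
Apply vowel harmony: damikhakhapzaf → damikhekhepzef.
Apply epenthesis: damikhekhepzef → damikhekhepuzef.

damikhekhepuzef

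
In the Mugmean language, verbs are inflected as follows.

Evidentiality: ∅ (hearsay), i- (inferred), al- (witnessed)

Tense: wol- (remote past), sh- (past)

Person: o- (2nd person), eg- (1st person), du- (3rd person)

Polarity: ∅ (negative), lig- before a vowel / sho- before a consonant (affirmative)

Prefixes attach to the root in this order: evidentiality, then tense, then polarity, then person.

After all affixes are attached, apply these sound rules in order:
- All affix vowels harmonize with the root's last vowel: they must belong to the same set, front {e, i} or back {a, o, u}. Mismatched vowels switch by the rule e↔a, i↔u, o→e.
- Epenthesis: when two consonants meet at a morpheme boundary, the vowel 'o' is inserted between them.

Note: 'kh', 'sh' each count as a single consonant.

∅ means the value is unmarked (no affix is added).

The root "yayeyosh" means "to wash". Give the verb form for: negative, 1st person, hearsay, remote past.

evidentiality = hearsay: zero marking, form stays yayeyosh.
Attach tense remote past wol- → wolyayeyosh.
polarity = negative: zero marking, form stays wolyayeyosh.
Attach person 1st person eg- → egwolyayeyosh.
Apply vowel harmony: egwolyayeyosh → agwolyayeyosh.
Apply epenthesis: agwolyayeyosh → agowoloyayeyosh.

agowoloyayeyosh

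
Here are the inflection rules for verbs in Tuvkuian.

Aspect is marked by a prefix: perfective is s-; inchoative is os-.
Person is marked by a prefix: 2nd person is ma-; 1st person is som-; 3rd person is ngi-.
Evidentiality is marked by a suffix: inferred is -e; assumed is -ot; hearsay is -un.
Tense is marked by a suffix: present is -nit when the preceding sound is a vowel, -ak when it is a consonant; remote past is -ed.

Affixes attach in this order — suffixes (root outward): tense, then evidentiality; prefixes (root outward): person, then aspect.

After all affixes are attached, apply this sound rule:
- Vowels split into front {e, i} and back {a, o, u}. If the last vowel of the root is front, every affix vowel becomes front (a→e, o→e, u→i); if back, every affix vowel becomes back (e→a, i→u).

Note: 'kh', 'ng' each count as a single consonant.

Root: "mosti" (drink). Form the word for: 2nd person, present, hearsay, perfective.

Attach tense present -nit (after vowel 'i') → mostinit.
Attach person 2nd person ma- → mamostinit.
Attach aspect perfective s- → smamostinit.
Attach evidentiality hearsay -un → smamostinitun.
Apply vowel harmony: smamostinitun → smemostinitin.

smemostinitin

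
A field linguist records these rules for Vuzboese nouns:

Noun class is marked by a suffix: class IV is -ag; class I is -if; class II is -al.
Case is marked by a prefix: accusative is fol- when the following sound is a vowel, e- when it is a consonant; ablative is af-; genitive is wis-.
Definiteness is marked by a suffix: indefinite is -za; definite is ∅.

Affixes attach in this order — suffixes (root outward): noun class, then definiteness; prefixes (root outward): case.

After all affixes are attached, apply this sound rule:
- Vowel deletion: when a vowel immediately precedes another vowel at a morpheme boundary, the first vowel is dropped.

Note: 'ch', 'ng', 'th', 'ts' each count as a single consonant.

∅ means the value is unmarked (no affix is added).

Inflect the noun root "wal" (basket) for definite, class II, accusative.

Attach noun class class II -al → walal.
definiteness = definite: zero marking, form stays walal.
Attach case accusative e- (before consonant 'w') → ewalal.
Vowel deletion: no change.

ewalal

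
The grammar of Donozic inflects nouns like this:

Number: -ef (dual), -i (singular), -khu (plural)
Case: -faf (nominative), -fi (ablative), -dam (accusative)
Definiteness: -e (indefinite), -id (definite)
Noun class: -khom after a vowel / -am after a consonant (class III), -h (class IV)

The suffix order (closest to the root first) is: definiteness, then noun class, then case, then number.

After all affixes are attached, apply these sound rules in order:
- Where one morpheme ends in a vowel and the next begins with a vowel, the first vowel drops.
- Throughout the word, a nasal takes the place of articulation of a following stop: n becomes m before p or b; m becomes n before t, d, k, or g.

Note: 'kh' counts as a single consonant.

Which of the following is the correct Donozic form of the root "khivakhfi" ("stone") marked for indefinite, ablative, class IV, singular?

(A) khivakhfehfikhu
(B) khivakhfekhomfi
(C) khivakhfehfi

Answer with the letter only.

Attach definiteness indefinite -e → khivakhfie.
Attach noun class class IV -h → khivakhfieh.
Attach case ablative -fi → khivakhfiehfi.
Attach number singular -i → khivakhfiehfii.
Apply vowel deletion: khivakhfiehfii → khivakhfehfi.
Nasal assimilation: no change.
So the correct form is khivakhfehfi, option (C).
(B) khivakhfekhomfi is wrong: it uses class III instead of class IV for noun class.
(A) khivakhfehfikhu is wrong: it uses plural instead of singular for number.

C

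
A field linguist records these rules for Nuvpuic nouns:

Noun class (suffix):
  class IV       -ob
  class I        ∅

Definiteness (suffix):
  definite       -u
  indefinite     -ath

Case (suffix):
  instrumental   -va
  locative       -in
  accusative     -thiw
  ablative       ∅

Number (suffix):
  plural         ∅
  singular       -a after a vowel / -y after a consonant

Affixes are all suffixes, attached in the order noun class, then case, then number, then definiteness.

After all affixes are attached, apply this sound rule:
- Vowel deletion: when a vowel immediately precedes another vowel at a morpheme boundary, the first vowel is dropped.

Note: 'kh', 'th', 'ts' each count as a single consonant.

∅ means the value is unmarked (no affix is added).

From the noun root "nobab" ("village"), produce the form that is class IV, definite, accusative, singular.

nobabobthiwyu

Attach noun class class IV -ob → nobabob.
Attach case accusative -thiw → nobabobthiw.
Attach number singular -y (after consonant 'w') → nobabobthiwy.
Attach definiteness definite -u → nobabobthiwyu.
Vowel deletion: no change.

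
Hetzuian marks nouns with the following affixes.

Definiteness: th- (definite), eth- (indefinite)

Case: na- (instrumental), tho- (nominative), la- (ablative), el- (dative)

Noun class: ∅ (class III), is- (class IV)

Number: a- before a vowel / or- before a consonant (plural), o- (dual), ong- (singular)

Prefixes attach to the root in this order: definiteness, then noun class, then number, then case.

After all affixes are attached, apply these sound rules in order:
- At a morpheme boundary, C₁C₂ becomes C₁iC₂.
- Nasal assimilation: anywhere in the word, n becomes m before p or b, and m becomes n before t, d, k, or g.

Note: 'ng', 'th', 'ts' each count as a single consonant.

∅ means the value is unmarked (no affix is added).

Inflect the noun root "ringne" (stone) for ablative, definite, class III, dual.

Attach definiteness definite th- → thringne.
noun class = class III: zero marking, form stays thringne.
Attach number dual o- → othringne.
Attach case ablative la- → laothringne.
Apply epenthesis: laothringne → laothiringne.
Nasal assimilation: no change.

laothiringne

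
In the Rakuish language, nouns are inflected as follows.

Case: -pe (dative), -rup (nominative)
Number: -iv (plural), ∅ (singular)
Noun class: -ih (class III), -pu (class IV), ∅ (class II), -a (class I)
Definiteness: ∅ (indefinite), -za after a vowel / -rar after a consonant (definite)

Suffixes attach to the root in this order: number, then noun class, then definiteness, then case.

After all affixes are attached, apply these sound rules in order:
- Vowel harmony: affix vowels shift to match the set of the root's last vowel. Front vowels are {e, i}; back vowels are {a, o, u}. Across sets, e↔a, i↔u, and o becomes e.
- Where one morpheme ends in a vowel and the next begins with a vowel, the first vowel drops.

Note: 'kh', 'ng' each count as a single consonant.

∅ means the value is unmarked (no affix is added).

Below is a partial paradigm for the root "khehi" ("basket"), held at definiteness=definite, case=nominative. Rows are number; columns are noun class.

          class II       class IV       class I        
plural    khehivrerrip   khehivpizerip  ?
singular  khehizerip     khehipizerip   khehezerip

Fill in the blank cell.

khehivezerip

Attach number plural -iv → khehiiv.
Attach noun class class I -a → khehiiva.
Attach definiteness definite -za (after vowel 'a') → khehiivaza.
Attach case nominative -rup → khehiivazarup.
Apply vowel harmony: khehiivazarup → khehiivezerip.
Apply vowel deletion: khehiivezerip → khehivezerip.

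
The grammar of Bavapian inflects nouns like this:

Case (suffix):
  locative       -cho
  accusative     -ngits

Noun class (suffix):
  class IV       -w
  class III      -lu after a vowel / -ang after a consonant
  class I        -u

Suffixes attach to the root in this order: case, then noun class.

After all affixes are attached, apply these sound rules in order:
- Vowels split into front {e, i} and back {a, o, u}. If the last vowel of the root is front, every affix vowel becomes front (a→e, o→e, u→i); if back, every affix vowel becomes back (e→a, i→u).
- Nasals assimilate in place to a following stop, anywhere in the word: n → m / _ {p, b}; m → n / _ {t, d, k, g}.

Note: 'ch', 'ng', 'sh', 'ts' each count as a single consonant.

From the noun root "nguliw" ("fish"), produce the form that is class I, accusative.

nguliwngitsi

Attach case accusative -ngits → nguliwngits.
Attach noun class class I -u → nguliwngitsu.
Apply vowel harmony: nguliwngitsu → nguliwngitsi.
Nasal assimilation: no change.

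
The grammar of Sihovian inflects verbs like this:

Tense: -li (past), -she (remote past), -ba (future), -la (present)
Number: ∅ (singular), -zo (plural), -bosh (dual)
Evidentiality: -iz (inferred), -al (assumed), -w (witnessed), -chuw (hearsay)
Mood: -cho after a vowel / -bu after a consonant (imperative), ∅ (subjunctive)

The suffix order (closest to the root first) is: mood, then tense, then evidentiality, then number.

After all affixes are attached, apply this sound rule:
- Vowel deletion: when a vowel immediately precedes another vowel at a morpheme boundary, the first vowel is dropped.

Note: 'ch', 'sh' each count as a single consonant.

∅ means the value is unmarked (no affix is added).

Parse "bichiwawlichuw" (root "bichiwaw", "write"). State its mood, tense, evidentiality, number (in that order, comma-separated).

subjunctive, past, hearsay, singular

Segment: bichiwaw-li-chuw.
mood: ∅ → subjunctive.
tense: -li → past.
evidentiality: -chuw → hearsay.
number: ∅ → singular.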